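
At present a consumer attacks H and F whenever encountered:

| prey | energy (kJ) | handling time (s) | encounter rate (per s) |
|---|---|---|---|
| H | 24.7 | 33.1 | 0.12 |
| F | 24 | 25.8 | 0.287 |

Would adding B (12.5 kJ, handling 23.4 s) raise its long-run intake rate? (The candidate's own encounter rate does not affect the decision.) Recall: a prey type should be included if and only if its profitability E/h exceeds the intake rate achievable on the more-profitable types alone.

No

On H and F alone, R = ΣλE/(1+Σλh) = 9.852/12.38 = 0.796 kJ/s.
B: E/h = 12.5/23.4 = 0.5342 kJ/s.
Since 0.5342 < R, time spent handling B is better spent searching.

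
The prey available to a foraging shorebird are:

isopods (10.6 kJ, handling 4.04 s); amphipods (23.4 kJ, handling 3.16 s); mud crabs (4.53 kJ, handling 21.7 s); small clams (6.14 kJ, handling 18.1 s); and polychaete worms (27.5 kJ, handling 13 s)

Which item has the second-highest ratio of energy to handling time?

In descending order of E/h:
amphipods: 23.4/3.16 = 7.41 kJ/s
isopods: 10.6/4.04 = 2.62 kJ/s
polychaete worms: 27.5/13 = 2.12 kJ/s
small clams: 6.14/18.1 = 0.339 kJ/s
mud crabs: 4.53/21.7 = 0.209 kJ/s

isopods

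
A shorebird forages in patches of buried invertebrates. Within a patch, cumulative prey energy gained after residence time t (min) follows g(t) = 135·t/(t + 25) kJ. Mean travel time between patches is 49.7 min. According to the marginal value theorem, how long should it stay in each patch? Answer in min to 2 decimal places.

35.25 min

Optimal t* satisfies g'(t*) = g(t*)/(T + t*).
g'(t) = 135·25/(t + 25)². Setting 135·25/(t+25)² = 135t/[(t+25)(49.7+t)] gives 25(49.7+t) = t(t+25), so t² = 25×49.7 = 1242.
t* = √1242 = 35.25 min.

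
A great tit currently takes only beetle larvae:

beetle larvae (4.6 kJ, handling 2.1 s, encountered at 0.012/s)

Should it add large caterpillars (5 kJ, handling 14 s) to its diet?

Intake rate on the current diet: R = (0.012×4.6) / (1 + 0.012×2.1) = 0.0552/1.025 = 0.05384 kJ/s.
Profitability of large caterpillars: 5/14 = 0.3571 kJ/s.
0.3571 > 0.05384, so adding large caterpillars raises the average — include it.

Yes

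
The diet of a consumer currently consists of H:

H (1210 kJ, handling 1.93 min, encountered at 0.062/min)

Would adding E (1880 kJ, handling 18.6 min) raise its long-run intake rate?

Yes

Current rate: (0.062×1210)/(1 + 0.062×1.93) = 67 kJ/min.
E: E/h = 1880/18.6 = 101.1 kJ/min.
101.1 > 67, so adding E raises the average — include it.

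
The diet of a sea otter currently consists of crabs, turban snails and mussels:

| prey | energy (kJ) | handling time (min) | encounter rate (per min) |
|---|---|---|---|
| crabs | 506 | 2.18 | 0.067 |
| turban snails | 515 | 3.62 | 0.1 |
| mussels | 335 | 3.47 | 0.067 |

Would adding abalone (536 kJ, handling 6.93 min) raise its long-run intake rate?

Yes

On crabs, turban snails and mussels alone, R = ΣλE/(1+Σλh) = 107.8/1.741 = 61.96 kJ/min.
abalone: E/h = 536/6.93 = 77.34 kJ/min.
77.34 > 61.96, so adding abalone raises the average — include it.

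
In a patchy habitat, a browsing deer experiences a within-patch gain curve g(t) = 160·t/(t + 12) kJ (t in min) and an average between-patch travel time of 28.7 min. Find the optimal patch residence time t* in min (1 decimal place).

Maximise g(t)/(T+t): set derivative to zero → g'(t)(T+t) = g(t).
g'(t) = 160·12/(t + 12)². Setting 160·12/(t+12)² = 160t/[(t+12)(28.7+t)] gives 12(28.7+t) = t(t+12), so t² = 12×28.7 = 344.4.
t* = √344.4 = 18.56 min.

18.6 min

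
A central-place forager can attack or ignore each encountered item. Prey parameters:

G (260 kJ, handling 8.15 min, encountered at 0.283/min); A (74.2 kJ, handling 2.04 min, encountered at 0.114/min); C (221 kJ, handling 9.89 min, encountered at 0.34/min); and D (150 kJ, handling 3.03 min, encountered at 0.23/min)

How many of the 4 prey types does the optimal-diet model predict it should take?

Profitabilities (E/h, kJ/min): D 49.5, A 36.4, G 31.9, C 22.3. Add prey in this order while the next type's profitability exceeds the intake rate on those already taken.
Rate on top 1: 20.33. A: 36.4 > 20.33 → include.
Rate on top 2: 22.26. G: 31.9 > 22.26 → include.
Rate on top 3: 27.51. C: 22.3 < 27.51 → exclude; stop.
Optimal diet: D, A, G — 3 of 4 types.

3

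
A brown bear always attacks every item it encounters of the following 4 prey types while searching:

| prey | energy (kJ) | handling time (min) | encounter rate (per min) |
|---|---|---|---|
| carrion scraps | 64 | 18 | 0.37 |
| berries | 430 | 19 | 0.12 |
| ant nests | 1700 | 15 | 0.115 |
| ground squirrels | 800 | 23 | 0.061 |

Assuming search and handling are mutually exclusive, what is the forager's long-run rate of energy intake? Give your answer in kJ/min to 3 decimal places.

Energy encountered per unit search time: 0.37×64 + 0.12×430 + 0.115×1700 + 0.061×800 = 319.6 kJ/min.
Handling time per unit search time: 0.37×18 + 0.12×19 + 0.115×15 + 0.061×23 = 12.07.
Rate = 319.6/(1 + 12.07) = 24.46 kJ/min.

24.455 kJ/min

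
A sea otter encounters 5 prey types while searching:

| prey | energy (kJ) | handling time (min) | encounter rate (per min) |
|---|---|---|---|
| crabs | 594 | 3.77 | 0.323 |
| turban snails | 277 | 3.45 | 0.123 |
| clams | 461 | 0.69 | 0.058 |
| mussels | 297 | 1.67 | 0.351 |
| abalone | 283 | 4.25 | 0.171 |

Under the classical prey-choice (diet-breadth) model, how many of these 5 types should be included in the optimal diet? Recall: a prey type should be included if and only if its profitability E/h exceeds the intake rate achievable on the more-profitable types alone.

3

Profitabilities (E/h, kJ/min): clams 668, mussels 178, crabs 158, turban snails 80.3, abalone 66.6. Add prey in this order while the next type's profitability exceeds the intake rate on those already taken.
Rate on top 1: 25.71. mussels: 178 > 25.71 → include.
Rate on top 2: 80.55. crabs: 158 > 80.55 → include.
Rate on top 3: 113.5. turban snails: 80.3 < 113.5 → exclude; stop.
Optimal diet: clams, mussels, crabs — 3 of 5 types.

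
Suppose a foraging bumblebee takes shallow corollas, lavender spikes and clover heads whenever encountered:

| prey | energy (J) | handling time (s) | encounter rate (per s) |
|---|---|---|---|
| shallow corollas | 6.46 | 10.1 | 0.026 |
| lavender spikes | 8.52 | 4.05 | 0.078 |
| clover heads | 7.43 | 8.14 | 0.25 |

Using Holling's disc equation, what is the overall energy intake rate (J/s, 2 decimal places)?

R = Σλ_iE_i / (1 + Σλ_ih_i)
Numerator: 0.026×6.46 + 0.078×8.52 + 0.25×7.43 = 2.69
Denominator: 1 + 0.026×10.1 + 0.078×4.05 + 0.25×8.14 = 3.614
R = 2.69/3.614 = 0.7444 J/s

0.74 J/s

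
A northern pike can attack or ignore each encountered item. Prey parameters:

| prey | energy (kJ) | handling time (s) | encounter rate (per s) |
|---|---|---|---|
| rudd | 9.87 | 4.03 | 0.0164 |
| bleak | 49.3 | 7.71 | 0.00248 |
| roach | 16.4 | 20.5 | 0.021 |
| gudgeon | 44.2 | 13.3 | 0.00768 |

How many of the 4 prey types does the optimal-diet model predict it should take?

4

Rank by E/h (kJ/s): bleak 6.39, gudgeon 3.32, rudd 2.45, roach 0.8. Include each in turn until the next type's E/h falls below the running intake rate.
Rate on top 1: 0.12. gudgeon: 3.32 > 0.12 → include.
Rate on top 2: 0.4118. rudd: 2.45 > 0.4118 → include.
Rate on top 3: 0.5252. roach: 0.8 > 0.5252 → include.
Optimal diet: bleak, gudgeon, rudd, roach — 4 of 4 types.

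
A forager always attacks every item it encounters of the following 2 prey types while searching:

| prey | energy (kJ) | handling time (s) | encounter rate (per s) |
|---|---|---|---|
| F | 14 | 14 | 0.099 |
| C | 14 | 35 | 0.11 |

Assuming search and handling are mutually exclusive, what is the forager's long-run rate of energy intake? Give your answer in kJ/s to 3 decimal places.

Energy encountered per unit search time: 0.099×14 + 0.11×14 = 2.926 kJ/s.
Handling time per unit search time: 0.099×14 + 0.11×35 = 5.236.
Rate = 2.926/(1 + 5.236) = 0.4692 kJ/s.

0.469 kJ/s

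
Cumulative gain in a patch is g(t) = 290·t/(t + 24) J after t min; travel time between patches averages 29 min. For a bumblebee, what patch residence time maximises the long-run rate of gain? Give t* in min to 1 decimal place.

26.4 min

By the marginal value theorem, leave when the instantaneous gain rate g'(t) equals the habitat-wide average g(t)/(T + t).
g'(t) = 290·24/(t + 24)². Setting 290·24/(t+24)² = 290t/[(t+24)(29+t)] gives 24(29+t) = t(t+24), so t² = 24×29 = 696.
t* = √696 = 26.38 min.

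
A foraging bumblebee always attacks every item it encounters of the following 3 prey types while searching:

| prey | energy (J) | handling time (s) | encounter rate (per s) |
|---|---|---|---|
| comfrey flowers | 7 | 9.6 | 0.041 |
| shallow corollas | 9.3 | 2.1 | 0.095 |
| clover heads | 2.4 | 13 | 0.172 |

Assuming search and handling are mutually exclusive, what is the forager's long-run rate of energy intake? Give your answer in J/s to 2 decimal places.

R = (0.041×7 + 0.095×9.3 + 0.172×2.4) / (1 + 0.041×9.6 + 0.095×2.1 + 0.172×13) = 1.583/3.829 = 0.4135 J/s.

0.41 J/s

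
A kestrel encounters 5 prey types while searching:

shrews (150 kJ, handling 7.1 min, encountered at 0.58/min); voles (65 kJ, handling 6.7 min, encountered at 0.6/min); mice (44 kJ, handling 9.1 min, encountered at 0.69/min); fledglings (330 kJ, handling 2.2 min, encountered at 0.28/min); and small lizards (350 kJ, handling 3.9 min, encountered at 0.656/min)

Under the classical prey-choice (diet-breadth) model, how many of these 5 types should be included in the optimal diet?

2

Profitabilities (E/h, kJ/min): fledglings 150, small lizards 89.7, shrews 21.1, voles 9.7, mice 4.84. Add prey in this order while the next type's profitability exceeds the intake rate on those already taken.
Rate on top 1: 57.18. small lizards: 89.7 > 57.18 → include.
Rate on top 2: 77.14. shrews: 21.1 < 77.14 → exclude; stop.
Optimal diet: fledglings, small lizards — 2 of 5 types.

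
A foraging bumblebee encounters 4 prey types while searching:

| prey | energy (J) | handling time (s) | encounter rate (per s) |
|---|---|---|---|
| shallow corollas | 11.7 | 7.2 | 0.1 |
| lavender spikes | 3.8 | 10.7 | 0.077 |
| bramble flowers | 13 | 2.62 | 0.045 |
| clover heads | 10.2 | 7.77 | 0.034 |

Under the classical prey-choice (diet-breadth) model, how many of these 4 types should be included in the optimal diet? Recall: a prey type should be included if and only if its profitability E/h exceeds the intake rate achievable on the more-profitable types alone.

Rank by E/h (J/s): bramble flowers 4.96, shallow corollas 1.62, clover heads 1.31, lavender spikes 0.355. Include each in turn until the next type's E/h falls below the running intake rate.
Rate on top 1: 0.5233. shallow corollas: 1.62 > 0.5233 → include.
Rate on top 2: 0.9549. clover heads: 1.31 > 0.9549 → include.
Rate on top 3: 0.9999. lavender spikes: 0.355 < 0.9999 → exclude; stop.
Optimal diet: bramble flowers, shallow corollas, clover heads — 3 of 4 types.

3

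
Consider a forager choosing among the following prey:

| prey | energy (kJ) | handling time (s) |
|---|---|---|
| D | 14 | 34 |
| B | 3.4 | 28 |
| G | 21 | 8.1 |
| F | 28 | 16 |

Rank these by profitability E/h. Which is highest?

G

In descending order of E/h:
G: 21/8.1 = 2.59 kJ/s
F: 28/16 = 1.75 kJ/s
D: 14/34 = 0.412 kJ/s
B: 3.4/28 = 0.121 kJ/s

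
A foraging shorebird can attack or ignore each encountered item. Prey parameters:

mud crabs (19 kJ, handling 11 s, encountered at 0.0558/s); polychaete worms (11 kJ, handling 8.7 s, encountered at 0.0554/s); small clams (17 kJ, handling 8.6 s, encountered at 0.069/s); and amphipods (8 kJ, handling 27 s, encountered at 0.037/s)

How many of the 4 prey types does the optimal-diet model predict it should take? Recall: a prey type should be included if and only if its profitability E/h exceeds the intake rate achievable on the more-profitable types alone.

3

Profitabilities (E/h, kJ/s): small clams 1.98, mud crabs 1.73, polychaete worms 1.26, amphipods 0.296. Add prey in this order while the next type's profitability exceeds the intake rate on those already taken.
Rate on top 1: 0.7362. mud crabs: 1.73 > 0.7362 → include.
Rate on top 2: 1.012. polychaete worms: 1.26 > 1.012 → include.
Rate on top 3: 1.057. amphipods: 0.296 < 1.057 → exclude; stop.
Optimal diet: small clams, mud crabs, polychaete worms — 3 of 4 types.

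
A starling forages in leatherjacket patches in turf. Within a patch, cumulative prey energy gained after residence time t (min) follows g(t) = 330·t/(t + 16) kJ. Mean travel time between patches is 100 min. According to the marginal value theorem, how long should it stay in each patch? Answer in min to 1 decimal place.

Maximise g(t)/(T+t): set derivative to zero → g'(t)(T+t) = g(t).
g'(t) = 330·16/(t + 16)². Setting 330·16/(t+16)² = 330t/[(t+16)(100+t)] gives 16(100+t) = t(t+16), so t² = 16×100 = 1600.
t* = √1600 = 40 min.

40.0 min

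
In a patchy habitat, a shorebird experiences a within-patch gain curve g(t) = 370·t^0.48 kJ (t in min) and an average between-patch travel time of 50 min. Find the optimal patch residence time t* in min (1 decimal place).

Optimal t* satisfies g'(t*) = g(t*)/(T + t*).
g'(t) = 0.48·370·t^-0.52. Setting 0.48·370·t^-0.52 = 370·t^0.48/(50+t) gives 0.48(50+t) = t, so 0.52·t = 0.48×50.
t* = 0.48×50/0.52 = 46.15 min.

46.2 min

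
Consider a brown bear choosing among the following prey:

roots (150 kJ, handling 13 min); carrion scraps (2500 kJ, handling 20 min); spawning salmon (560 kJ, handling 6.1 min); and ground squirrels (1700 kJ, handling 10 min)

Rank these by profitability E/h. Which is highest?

ground squirrels

In descending order of E/h:
ground squirrels: 1700/10 = 170 kJ/min
carrion scraps: 2500/20 = 125 kJ/min
spawning salmon: 560/6.1 = 91.8 kJ/min
roots: 150/13 = 11.5 kJ/min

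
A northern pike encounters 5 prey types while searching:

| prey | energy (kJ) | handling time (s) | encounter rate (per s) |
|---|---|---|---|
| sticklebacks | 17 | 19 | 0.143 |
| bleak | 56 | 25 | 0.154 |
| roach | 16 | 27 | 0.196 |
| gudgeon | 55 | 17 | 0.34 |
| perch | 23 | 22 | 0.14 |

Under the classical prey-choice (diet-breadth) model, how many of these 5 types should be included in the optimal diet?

1

Rank by E/h (kJ/s): gudgeon 3.24, bleak 2.24, perch 1.05, sticklebacks 0.895, roach 0.593. Include each in turn until the next type's E/h falls below the running intake rate.
Rate on top 1: 2.758. bleak: 2.24 < 2.758 → exclude; stop.
Optimal diet: gudgeon — 1 of 5 types.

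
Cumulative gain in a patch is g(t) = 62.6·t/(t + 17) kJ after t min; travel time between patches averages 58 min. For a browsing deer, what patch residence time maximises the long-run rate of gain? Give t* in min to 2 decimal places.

By the marginal value theorem, leave when the instantaneous gain rate g'(t) equals the habitat-wide average g(t)/(T + t).
g'(t) = 62.6·17/(t + 17)². Setting 62.6·17/(t+17)² = 62.6t/[(t+17)(58+t)] gives 17(58+t) = t(t+17), so t² = 17×58 = 986.
t* = √986 = 31.4 min.

31.40 min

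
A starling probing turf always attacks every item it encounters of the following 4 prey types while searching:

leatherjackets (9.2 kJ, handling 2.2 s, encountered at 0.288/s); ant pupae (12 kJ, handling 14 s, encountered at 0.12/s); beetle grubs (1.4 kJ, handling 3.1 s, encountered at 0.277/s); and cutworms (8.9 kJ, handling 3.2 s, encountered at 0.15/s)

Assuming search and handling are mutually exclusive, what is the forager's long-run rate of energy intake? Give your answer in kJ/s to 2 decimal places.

Energy encountered per unit search time: 0.288×9.2 + 0.12×12 + 0.277×1.4 + 0.15×8.9 = 5.812 kJ/s.
Handling time per unit search time: 0.288×2.2 + 0.12×14 + 0.277×3.1 + 0.15×3.2 = 3.652.
Rate = 5.812/(1 + 3.652) = 1.249 kJ/s.

1.25 kJ/s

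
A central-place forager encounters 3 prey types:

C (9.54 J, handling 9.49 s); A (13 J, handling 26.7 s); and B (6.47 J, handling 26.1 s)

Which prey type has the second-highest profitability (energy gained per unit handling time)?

Profitability E/h (J/s): C = 9.54/9.49 = 1.01, A = 13/26.7 = 0.487, B = 6.47/26.1 = 0.248.
Ranked: C > A > B.

A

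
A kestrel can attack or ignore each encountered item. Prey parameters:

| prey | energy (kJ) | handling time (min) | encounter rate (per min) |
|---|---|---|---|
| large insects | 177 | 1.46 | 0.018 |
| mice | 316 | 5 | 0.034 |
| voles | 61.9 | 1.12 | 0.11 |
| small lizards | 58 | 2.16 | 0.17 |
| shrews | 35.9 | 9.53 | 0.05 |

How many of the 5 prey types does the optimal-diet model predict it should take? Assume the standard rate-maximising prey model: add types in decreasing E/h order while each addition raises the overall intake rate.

4

Profitabilities (E/h, kJ/min): large insects 121, mice 63.2, voles 55.3, small lizards 26.9, shrews 3.77. Add prey in this order while the next type's profitability exceeds the intake rate on those already taken.
Rate on top 1: 3.104. mice: 63.2 > 3.104 → include.
Rate on top 2: 11.64. voles: 55.3 > 11.64 → include.
Rate on top 3: 15.72. small lizards: 26.9 > 15.72 → include.
Rate on top 4: 18.14. shrews: 3.77 < 18.14 → exclude; stop.
Optimal diet: large insects, mice, voles, small lizards — 4 of 5 types.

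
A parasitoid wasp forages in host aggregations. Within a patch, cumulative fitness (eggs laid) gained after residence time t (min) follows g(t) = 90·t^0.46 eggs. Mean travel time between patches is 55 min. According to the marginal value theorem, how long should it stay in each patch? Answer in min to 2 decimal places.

Optimal t* satisfies g'(t*) = g(t*)/(T + t*).
g'(t) = 0.46·90·t^-0.54. Setting 0.46·90·t^-0.54 = 90·t^0.46/(55+t) gives 0.46(55+t) = t, so 0.54·t = 0.46×55.
t* = 0.46×55/0.54 = 46.85 min.

46.85 min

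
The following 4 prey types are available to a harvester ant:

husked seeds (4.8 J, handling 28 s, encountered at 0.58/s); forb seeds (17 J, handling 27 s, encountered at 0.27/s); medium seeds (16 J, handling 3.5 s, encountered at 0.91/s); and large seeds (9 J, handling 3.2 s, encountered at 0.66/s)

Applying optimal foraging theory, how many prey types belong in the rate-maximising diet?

E/h in descending order: medium seeds 4.57, large seeds 2.81, forb seeds 0.63, husked seeds 0.171 J/s. The optimal diet is the largest prefix of this list for which every included type satisfies E_i/h_i > R on the types above it.
Rate on top 1: 3.479. large seeds: 2.81 < 3.479 → exclude; stop.
Optimal diet: medium seeds — 1 of 4 types.

1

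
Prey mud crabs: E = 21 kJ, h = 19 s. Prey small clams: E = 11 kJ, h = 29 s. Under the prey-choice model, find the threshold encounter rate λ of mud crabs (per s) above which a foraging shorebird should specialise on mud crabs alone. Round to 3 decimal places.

At the threshold, the rate on mud crabs alone equals the profitability of small clams: λ·21/(1 + λ·19) = 11/29 = 0.3793.
Rearranging, λ(21 − 0.3793×19) = 0.3793, so λ = 0.3793/13.79 = 0.0275 per s.

0.028 per s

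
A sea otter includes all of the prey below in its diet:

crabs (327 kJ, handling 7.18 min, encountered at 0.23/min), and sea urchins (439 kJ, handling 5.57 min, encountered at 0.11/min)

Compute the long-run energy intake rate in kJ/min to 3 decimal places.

R = (0.23×327 + 0.11×439) / (1 + 0.23×7.18 + 0.11×5.57) = 123.5/3.264 = 37.84 kJ/min.

37.836 kJ/min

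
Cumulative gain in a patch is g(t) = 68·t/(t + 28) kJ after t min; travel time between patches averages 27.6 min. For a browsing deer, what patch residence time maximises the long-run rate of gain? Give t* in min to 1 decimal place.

27.8 min

By the marginal value theorem, leave when the instantaneous gain rate g'(t) equals the habitat-wide average g(t)/(T + t).
g'(t) = 68·28/(t + 28)². Setting 68·28/(t+28)² = 68t/[(t+28)(27.6+t)] gives 28(27.6+t) = t(t+28), so t² = 28×27.6 = 772.8.
t* = √772.8 = 27.8 min.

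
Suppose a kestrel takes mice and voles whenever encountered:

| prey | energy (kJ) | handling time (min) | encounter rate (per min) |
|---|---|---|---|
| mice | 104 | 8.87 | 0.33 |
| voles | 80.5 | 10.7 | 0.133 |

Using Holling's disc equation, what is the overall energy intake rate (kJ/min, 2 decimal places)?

8.42 kJ/min

Energy encountered per unit search time: 0.33×104 + 0.133×80.5 = 45.03 kJ/min.
Handling time per unit search time: 0.33×8.87 + 0.133×10.7 = 4.35.
Rate = 45.03/(1 + 4.35) = 8.416 kJ/min.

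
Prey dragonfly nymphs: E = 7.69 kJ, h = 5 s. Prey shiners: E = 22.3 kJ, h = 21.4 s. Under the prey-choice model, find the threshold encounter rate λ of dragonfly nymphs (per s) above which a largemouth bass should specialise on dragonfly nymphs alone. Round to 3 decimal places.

The zero-one rule: include shiners iff E₂/h₂ > λE₁/(1+λh₁). Equality gives the switch point.
λE₁h₂ = E₂ + λE₂h₁ ⇒ λ = E₂/(E₁h₂ − E₂h₁) = 22.3/(164.6 − 111.5) = 0.4202 per s.

0.420 per s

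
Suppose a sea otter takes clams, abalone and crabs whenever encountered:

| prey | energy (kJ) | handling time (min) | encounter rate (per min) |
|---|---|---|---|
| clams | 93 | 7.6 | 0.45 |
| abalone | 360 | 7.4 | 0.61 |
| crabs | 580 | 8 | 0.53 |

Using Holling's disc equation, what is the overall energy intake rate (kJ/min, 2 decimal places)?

43.18 kJ/min

Energy encountered per unit search time: 0.45×93 + 0.61×360 + 0.53×580 = 568.9 kJ/min.
Handling time per unit search time: 0.45×7.6 + 0.61×7.4 + 0.53×8 = 12.17.
Rate = 568.9/(1 + 12.17) = 43.18 kJ/min.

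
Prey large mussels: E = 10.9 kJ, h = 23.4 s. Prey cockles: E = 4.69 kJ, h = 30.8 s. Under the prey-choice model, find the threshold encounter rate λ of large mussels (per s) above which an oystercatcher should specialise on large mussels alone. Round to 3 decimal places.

At the threshold, the rate on large mussels alone equals the profitability of cockles: λ·10.9/(1 + λ·23.4) = 4.69/30.8 = 0.1523.
Rearranging, λ(10.9 − 0.1523×23.4) = 0.1523, so λ = 0.1523/7.337 = 0.02075 per s.

0.021 per s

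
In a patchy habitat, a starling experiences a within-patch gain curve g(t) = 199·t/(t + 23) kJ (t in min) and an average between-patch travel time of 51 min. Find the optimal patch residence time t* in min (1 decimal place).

34.2 min

Optimal t* satisfies g'(t*) = g(t*)/(T + t*).
g'(t) = 199·23/(t + 23)². Setting 199·23/(t+23)² = 199t/[(t+23)(51+t)] gives 23(51+t) = t(t+23), so t² = 23×51 = 1173.
t* = √1173 = 34.25 min.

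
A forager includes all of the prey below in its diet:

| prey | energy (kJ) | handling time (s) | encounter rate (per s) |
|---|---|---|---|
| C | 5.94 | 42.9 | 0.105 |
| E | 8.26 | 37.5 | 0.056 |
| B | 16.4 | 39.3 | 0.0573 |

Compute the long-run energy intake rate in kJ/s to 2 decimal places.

R = (0.105×5.94 + 0.056×8.26 + 0.0573×16.4) / (1 + 0.105×42.9 + 0.056×37.5 + 0.0573×39.3) = 2.026/9.856 = 0.2055 kJ/s.

0.21 kJ/s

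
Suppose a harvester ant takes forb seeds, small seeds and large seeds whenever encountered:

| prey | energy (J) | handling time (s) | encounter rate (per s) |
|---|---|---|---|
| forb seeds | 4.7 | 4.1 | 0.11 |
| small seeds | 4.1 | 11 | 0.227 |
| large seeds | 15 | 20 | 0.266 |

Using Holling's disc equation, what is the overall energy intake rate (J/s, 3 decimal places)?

0.587 J/s

R = Σλ_iE_i / (1 + Σλ_ih_i)
Numerator: 0.11×4.7 + 0.227×4.1 + 0.266×15 = 5.438
Denominator: 1 + 0.11×4.1 + 0.227×11 + 0.266×20 = 9.268
R = 5.438/9.268 = 0.5867 J/s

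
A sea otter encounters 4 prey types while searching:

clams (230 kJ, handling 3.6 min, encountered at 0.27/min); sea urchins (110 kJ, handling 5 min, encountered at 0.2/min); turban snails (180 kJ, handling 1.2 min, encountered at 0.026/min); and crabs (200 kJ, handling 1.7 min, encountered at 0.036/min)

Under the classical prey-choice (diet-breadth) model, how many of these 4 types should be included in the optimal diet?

3

E/h in descending order: turban snails 150, crabs 118, clams 63.9, sea urchins 22 kJ/min. The optimal diet is the largest prefix of this list for which every included type satisfies E_i/h_i > R on the types above it.
Rate on top 1: 4.538. crabs: 118 > 4.538 → include.
Rate on top 2: 10.88. clams: 63.9 > 10.88 → include.
Rate on top 3: 35.84. sea urchins: 22 < 35.84 → exclude; stop.
Optimal diet: turban snails, crabs, clams — 3 of 4 types.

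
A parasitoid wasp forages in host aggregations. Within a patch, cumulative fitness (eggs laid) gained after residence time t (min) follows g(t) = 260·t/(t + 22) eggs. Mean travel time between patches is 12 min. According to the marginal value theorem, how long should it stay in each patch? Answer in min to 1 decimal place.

16.2 min

By the marginal value theorem, leave when the instantaneous gain rate g'(t) equals the habitat-wide average g(t)/(T + t).
g'(t) = 260·22/(t + 22)². Setting 260·22/(t+22)² = 260t/[(t+22)(12+t)] gives 22(12+t) = t(t+22), so t² = 22×12 = 264.
t* = √264 = 16.25 min.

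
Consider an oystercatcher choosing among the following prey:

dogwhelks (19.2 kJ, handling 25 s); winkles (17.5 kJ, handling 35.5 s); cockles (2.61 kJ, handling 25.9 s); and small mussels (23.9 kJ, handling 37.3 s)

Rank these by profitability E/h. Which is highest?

In descending order of E/h:
dogwhelks: 19.2/25 = 0.768 kJ/s
small mussels: 23.9/37.3 = 0.641 kJ/s
winkles: 17.5/35.5 = 0.493 kJ/s
cockles: 2.61/25.9 = 0.101 kJ/s

dogwhelks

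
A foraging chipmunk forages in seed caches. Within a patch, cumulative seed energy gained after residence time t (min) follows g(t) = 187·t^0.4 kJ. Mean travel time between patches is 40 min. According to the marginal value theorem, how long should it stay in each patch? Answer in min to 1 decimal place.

By the marginal value theorem, leave when the instantaneous gain rate g'(t) equals the habitat-wide average g(t)/(T + t).
g'(t) = 0.4·187·t^-0.6. Setting 0.4·187·t^-0.6 = 187·t^0.4/(40+t) gives 0.4(40+t) = t, so 0.60·t = 0.4×40.
t* = 0.4×40/0.60 = 26.67 min.

26.7 min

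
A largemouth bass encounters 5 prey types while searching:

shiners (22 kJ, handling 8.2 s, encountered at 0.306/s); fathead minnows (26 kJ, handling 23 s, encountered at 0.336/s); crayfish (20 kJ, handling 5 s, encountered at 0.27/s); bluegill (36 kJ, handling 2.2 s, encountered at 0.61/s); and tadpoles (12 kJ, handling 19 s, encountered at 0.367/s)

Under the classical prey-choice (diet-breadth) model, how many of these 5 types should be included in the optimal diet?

Profitabilities (E/h, kJ/s): bluegill 16.4, crayfish 4, shiners 2.68, fathead minnows 1.13, tadpoles 0.632. Add prey in this order while the next type's profitability exceeds the intake rate on those already taken.
Rate on top 1: 9.377. crayfish: 4 < 9.377 → exclude; stop.
Optimal diet: bluegill — 1 of 5 types.

1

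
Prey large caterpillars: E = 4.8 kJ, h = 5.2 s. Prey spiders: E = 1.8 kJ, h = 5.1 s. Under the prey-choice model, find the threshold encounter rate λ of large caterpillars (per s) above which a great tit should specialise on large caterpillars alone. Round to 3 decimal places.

0.119 per s

At the threshold, the rate on large caterpillars alone equals the profitability of spiders: λ·4.8/(1 + λ·5.2) = 1.8/5.1 = 0.3529.
Rearranging, λ(4.8 − 0.3529×5.2) = 0.3529, so λ = 0.3529/2.965 = 0.119 per s.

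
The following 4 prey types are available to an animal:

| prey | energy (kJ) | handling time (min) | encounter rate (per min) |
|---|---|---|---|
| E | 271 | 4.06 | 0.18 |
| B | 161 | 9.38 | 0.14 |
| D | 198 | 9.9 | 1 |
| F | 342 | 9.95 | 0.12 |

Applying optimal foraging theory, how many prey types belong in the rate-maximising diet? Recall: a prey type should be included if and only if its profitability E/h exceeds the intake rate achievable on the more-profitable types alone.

Profitabilities (E/h, kJ/min): E 66.7, F 34.4, D 20, B 17.2. Add prey in this order while the next type's profitability exceeds the intake rate on those already taken.
Rate on top 1: 28.18. F: 34.4 > 28.18 → include.
Rate on top 2: 30.71. D: 20 < 30.71 → exclude; stop.
Optimal diet: E, F — 2 of 4 types.

2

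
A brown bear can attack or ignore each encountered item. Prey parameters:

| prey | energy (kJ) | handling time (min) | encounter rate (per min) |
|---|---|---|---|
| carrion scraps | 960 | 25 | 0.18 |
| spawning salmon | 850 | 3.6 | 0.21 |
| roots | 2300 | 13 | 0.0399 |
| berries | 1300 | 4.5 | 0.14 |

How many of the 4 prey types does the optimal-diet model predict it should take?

E/h in descending order: berries 289, spawning salmon 236, roots 177, carrion scraps 38.4 kJ/min. The optimal diet is the largest prefix of this list for which every included type satisfies E_i/h_i > R on the types above it.
Rate on top 1: 111.7. spawning salmon: 236 > 111.7 → include.
Rate on top 2: 151.1. roots: 177 > 151.1 → include.
Rate on top 3: 155.7. carrion scraps: 38.4 < 155.7 → exclude; stop.
Optimal diet: berries, spawning salmon, roots — 3 of 4 types.

3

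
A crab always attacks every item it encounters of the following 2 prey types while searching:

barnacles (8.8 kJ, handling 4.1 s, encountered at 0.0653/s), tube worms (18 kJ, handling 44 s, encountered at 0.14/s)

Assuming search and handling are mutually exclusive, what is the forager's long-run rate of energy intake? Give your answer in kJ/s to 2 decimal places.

Energy encountered per unit search time: 0.0653×8.8 + 0.14×18 = 3.095 kJ/s.
Handling time per unit search time: 0.0653×4.1 + 0.14×44 = 6.428.
Rate = 3.095/(1 + 6.428) = 0.4166 kJ/s.

0.42 kJ/s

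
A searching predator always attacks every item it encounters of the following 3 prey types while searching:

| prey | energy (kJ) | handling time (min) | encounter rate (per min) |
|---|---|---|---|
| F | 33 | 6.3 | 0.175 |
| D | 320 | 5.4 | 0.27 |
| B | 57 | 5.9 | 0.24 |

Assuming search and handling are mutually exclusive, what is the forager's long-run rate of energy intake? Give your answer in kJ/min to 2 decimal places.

21.27 kJ/min

R = (0.175×33 + 0.27×320 + 0.24×57) / (1 + 0.175×6.3 + 0.27×5.4 + 0.24×5.9) = 105.9/4.976 = 21.27 kJ/min.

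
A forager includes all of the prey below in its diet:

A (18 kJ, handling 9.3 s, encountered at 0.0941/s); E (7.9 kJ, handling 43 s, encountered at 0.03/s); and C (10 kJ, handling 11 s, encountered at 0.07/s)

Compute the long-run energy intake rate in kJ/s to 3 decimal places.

R = Σλ_iE_i / (1 + Σλ_ih_i)
Numerator: 0.0941×18 + 0.03×7.9 + 0.07×10 = 2.631
Denominator: 1 + 0.0941×9.3 + 0.03×43 + 0.07×11 = 3.935
R = 2.631/3.935 = 0.6685 kJ/s

0.669 kJ/s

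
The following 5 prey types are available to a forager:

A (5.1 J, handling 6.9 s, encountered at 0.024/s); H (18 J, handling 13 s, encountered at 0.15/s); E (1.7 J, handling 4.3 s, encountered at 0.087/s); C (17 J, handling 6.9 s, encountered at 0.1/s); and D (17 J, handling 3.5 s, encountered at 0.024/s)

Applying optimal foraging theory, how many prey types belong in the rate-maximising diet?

E/h in descending order: D 4.86, C 2.46, H 1.38, A 0.739, E 0.395 J/s. The optimal diet is the largest prefix of this list for which every included type satisfies E_i/h_i > R on the types above it.
Rate on top 1: 0.3764. C: 2.46 > 0.3764 → include.
Rate on top 2: 1.188. H: 1.38 > 1.188 → include.
Rate on top 3: 1.291. A: 0.739 < 1.291 → exclude; stop.
Optimal diet: D, C, H — 3 of 5 types.

3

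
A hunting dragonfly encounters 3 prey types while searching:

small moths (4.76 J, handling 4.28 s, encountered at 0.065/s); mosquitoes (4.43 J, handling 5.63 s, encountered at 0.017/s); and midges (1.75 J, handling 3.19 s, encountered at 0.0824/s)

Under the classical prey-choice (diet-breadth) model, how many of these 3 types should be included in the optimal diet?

E/h in descending order: small moths 1.11, mosquitoes 0.787, midges 0.549 J/s. The optimal diet is the largest prefix of this list for which every included type satisfies E_i/h_i > R on the types above it.
Rate on top 1: 0.2421. mosquitoes: 0.787 > 0.2421 → include.
Rate on top 2: 0.28. midges: 0.549 > 0.28 → include.
Optimal diet: small moths, mosquitoes, midges — 3 of 3 types.

3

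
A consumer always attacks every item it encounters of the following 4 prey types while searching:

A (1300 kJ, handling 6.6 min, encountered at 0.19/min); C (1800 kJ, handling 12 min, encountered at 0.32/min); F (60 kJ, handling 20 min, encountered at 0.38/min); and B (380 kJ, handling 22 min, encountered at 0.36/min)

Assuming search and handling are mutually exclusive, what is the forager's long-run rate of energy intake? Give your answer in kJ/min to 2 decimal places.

Energy encountered per unit search time: 0.19×1300 + 0.32×1800 + 0.38×60 + 0.36×380 = 982.6 kJ/min.
Handling time per unit search time: 0.19×6.6 + 0.32×12 + 0.38×20 + 0.36×22 = 20.61.
Rate = 982.6/(1 + 20.61) = 45.46 kJ/min.

45.46 kJ/min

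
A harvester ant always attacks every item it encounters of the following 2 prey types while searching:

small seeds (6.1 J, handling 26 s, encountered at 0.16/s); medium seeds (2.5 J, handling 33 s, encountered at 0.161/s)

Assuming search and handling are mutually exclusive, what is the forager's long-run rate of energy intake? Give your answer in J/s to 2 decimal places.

R = (0.16×6.1 + 0.161×2.5) / (1 + 0.16×26 + 0.161×33) = 1.379/10.47 = 0.1316 J/s.

0.13 J/s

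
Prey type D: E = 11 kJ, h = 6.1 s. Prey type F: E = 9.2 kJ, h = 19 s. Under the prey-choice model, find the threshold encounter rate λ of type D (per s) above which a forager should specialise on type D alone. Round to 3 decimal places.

The zero-one rule: include type F iff E₂/h₂ > λE₁/(1+λh₁). Equality gives the switch point.
λE₁h₂ = E₂ + λE₂h₁ ⇒ λ = E₂/(E₁h₂ − E₂h₁) = 9.2/(209 − 56.12) = 0.06018 per s.

0.060 per s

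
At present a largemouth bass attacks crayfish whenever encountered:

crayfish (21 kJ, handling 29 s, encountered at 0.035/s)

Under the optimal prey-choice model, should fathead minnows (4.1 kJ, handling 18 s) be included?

Current rate: (0.035×21)/(1 + 0.035×29) = 0.3648 kJ/s.
fathead minnows: E/h = 4.1/18 = 0.2278 kJ/s.
Since 0.2278 < R, time spent handling fathead minnows is better spent searching.

No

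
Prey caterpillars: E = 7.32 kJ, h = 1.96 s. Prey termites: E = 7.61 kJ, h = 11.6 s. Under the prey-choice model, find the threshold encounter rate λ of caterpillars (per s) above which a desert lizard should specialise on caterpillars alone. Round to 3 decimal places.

0.109 per s

At the threshold, the rate on caterpillars alone equals the profitability of termites: λ·7.32/(1 + λ·1.96) = 7.61/11.6 = 0.656.
Rearranging, λ(7.32 − 0.656×1.96) = 0.656, so λ = 0.656/6.034 = 0.1087 per s.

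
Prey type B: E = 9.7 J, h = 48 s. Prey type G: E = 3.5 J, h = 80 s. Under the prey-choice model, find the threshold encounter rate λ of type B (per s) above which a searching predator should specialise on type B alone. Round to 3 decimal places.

0.006 per s

Drop type G once their profitability E₂/h₂ falls below the rate achievable on type B alone: E₂/h₂ = λE₁/(1 + λh₁).
Solve for λ: λE₁h₂ = E₂(1 + λh₁) → λ(E₁h₂ − E₂h₁) = E₂ → λ = E₂/(E₁h₂ − E₂h₁).
λ = 3.5/(9.7×80 − 3.5×48) = 3.5/608 = 0.005757 per s.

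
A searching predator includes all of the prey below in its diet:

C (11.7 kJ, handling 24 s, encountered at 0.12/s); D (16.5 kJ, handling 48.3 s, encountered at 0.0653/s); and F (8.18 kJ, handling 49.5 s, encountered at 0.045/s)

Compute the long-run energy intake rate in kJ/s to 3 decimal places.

0.308 kJ/s

R = Σλ_iE_i / (1 + Σλ_ih_i)
Numerator: 0.12×11.7 + 0.0653×16.5 + 0.045×8.18 = 2.85
Denominator: 1 + 0.12×24 + 0.0653×48.3 + 0.045×49.5 = 9.261
R = 2.85/9.261 = 0.3077 kJ/s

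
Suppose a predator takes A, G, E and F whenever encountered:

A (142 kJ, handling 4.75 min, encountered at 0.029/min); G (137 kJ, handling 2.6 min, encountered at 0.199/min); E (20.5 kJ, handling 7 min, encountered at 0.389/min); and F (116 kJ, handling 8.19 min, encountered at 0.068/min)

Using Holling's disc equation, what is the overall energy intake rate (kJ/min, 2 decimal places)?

9.57 kJ/min

Energy encountered per unit search time: 0.029×142 + 0.199×137 + 0.389×20.5 + 0.068×116 = 47.24 kJ/min.
Handling time per unit search time: 0.029×4.75 + 0.199×2.6 + 0.389×7 + 0.068×8.19 = 3.935.
Rate = 47.24/(1 + 3.935) = 9.573 kJ/min.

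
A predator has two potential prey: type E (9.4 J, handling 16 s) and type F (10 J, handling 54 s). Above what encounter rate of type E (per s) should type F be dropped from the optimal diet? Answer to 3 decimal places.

The zero-one rule: include type F iff E₂/h₂ > λE₁/(1+λh₁). Equality gives the switch point.
λE₁h₂ = E₂ + λE₂h₁ ⇒ λ = E₂/(E₁h₂ − E₂h₁) = 10/(507.6 − 160) = 0.02877 per s.

0.029 per s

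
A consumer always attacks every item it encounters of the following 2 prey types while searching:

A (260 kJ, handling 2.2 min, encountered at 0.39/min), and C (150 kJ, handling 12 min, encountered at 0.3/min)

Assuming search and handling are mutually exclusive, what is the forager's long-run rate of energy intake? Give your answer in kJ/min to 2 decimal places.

26.82 kJ/min

R = (0.39×260 + 0.3×150) / (1 + 0.39×2.2 + 0.3×12) = 146.4/5.458 = 26.82 kJ/min.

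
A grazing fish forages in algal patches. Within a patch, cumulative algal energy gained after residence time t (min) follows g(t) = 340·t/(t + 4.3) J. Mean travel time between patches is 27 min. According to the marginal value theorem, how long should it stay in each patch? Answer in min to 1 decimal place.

10.8 min

By the marginal value theorem, leave when the instantaneous gain rate g'(t) equals the habitat-wide average g(t)/(T + t).
g'(t) = 340·4.3/(t + 4.3)². Setting 340·4.3/(t+4.3)² = 340t/[(t+4.3)(27+t)] gives 4.3(27+t) = t(t+4.3), so t² = 4.3×27 = 116.1.
t* = √116.1 = 10.77 min.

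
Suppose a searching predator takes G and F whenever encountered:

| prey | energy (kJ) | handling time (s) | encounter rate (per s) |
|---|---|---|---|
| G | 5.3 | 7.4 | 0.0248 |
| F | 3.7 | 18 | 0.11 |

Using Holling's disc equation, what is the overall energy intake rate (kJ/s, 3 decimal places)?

0.170 kJ/s

R = (0.0248×5.3 + 0.11×3.7) / (1 + 0.0248×7.4 + 0.11×18) = 0.5384/3.164 = 0.1702 kJ/s.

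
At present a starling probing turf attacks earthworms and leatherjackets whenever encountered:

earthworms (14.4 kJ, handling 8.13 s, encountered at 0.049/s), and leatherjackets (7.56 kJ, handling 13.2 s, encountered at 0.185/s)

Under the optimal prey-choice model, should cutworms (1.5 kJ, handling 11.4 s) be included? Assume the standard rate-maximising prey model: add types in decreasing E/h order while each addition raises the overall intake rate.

No

On earthworms and leatherjackets alone, R = ΣλE/(1+Σλh) = 2.104/3.84 = 0.5479 kJ/s.
cutworms: E/h = 1.5/11.4 = 0.1316 kJ/s.
0.1316 < 0.5479, so adding cutworms would lower the average — exclude it.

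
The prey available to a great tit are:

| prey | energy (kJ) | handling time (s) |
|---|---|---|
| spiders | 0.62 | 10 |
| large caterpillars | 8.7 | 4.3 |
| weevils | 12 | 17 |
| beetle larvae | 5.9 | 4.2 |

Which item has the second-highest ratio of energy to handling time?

Profitability E/h (kJ/s): spiders = 0.62/10 = 0.062, large caterpillars = 8.7/4.3 = 2.02, weevils = 12/17 = 0.706, beetle larvae = 5.9/4.2 = 1.4.
Ranked: large caterpillars > beetle larvae > weevils > spiders.

beetle larvae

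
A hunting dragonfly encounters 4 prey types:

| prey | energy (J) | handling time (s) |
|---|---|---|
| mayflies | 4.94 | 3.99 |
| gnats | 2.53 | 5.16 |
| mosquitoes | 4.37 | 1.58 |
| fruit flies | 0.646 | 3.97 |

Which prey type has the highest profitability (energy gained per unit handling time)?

In descending order of E/h:
mosquitoes: 4.37/1.58 = 2.77 J/s
mayflies: 4.94/3.99 = 1.24 J/s
gnats: 2.53/5.16 = 0.49 J/s
fruit flies: 0.646/3.97 = 0.163 J/s

mosquitoes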